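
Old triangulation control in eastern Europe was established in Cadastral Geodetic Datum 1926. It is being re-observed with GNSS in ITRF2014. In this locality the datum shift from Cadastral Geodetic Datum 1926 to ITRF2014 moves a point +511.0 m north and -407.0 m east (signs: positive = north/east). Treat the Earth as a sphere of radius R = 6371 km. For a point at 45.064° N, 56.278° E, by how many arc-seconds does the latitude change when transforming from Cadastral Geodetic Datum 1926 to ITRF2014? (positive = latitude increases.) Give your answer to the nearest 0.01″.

Δφ = 16.54″

On a sphere of radius R, 1 rad of latitude = R, so Δφ = ΔN / R = 511.0 / 6371000 = 8.0207e-05 rad = 16.544″.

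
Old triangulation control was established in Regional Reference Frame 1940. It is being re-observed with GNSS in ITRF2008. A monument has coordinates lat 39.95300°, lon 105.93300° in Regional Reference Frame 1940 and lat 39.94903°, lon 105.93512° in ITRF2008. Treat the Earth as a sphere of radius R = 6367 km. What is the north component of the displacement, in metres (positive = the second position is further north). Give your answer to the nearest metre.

Δφ = 39.94903° − 39.95300° = -0.00397°; Δλ = 105.93512° − 105.93300° = +0.00212°.
1° along a meridian = πR/180 = 111125 m.
ΔN = Δφ × 111125 = -441.2 m; ΔE = Δλ × 111125 × cos(39.95300°) = +0.00212 × 111125 × 0.766571 = 180.6 m.

ΔN = -441 m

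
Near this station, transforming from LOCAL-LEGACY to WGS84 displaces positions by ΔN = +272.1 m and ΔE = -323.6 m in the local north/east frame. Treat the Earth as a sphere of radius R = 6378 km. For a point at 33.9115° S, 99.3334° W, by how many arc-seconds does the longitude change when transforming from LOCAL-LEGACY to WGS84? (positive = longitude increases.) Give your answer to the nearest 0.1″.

Δλ = -12.6″

At latitude -33.9115°, cos φ = 0.829900.
One radian of longitude at latitude φ spans R cos φ, so Δλ = ΔE / (R cos φ) = -323.6 / (6378000 × 0.829900) = -6.1136e-05 rad = -12.610″.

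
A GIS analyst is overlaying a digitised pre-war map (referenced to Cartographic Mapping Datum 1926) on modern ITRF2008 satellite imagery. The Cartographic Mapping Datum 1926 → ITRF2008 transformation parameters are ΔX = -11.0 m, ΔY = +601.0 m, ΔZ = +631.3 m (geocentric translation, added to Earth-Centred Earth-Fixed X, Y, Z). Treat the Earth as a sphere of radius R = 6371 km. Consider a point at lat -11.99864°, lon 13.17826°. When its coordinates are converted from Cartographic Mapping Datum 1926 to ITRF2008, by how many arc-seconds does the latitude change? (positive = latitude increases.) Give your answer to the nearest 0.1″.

Δφ = 20.8″

sin φ = -0.207888, cos φ = 0.978153, sin λ = 0.227981, cos λ = 0.973665.
North component: ΔN = −sin φ cos λ·ΔX − sin φ sin λ·ΔY + cos φ·ΔZ = −(-0.207888)(0.973665)(-11.0) − (-0.207888)(0.227981)(601.0) + (0.978153)(631.3) = 643.77 m.
1° of latitude spans πR/180 = 111195 m, so Δφ = 643.77 / 111195 × 3600 = 20.842″.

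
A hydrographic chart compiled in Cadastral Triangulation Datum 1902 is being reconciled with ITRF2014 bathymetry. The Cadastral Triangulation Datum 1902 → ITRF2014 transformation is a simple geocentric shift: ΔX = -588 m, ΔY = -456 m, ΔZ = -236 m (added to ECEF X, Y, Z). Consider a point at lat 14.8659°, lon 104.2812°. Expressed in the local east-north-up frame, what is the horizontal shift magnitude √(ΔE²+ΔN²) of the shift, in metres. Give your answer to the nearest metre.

At φ = 14.8659°, λ = 104.2812°: sin φ = 0.256558, cos φ = 0.966529, sin λ = 0.969097, cos λ = -0.246681.
ΔE = −sin λ·ΔX + cos λ·ΔY = −(0.969097)·(-588) + (-0.246681)·(-456) = 682.32 m.
ΔN = −sin φ cos λ·ΔX − sin φ sin λ·ΔY + cos φ·ΔZ = −(0.256558)(-0.246681)(-588) − (0.256558)(0.969097)(-456) + (0.966529)(-236) = -151.94 m.
Horizontal magnitude = √(ΔE² + ΔN²) = √(682.32² + (-151.94)²) = 699.03 m.

699 m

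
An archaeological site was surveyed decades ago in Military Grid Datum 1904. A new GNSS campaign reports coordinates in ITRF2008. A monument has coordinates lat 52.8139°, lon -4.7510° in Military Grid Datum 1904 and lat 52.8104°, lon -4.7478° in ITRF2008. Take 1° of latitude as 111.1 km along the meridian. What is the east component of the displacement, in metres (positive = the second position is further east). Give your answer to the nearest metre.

ΔE = 215 m

Δφ = 52.8104° − 52.8139° = -0.0035°; Δλ = -4.7478° − -4.7510° = +0.0032°.
ΔN = Δφ × 111100 = -388.8 m; ΔE = Δλ × 111100 × cos(52.8139°) = +0.0032 × 111100 × 0.604406 = 214.9 m.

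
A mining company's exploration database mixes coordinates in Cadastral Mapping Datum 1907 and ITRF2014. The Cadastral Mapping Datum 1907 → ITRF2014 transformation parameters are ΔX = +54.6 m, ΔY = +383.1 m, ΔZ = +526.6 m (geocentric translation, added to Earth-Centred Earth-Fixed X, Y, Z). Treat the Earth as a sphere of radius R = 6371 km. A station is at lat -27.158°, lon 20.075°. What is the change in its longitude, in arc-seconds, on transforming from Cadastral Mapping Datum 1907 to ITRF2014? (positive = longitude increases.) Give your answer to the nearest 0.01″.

Δλ = 12.41″

sin φ = -0.456446, cos φ = 0.889751, sin λ = 0.343250, cos λ = 0.939244.
East component: ΔE = −sin λ·ΔX + cos λ·ΔY = −(0.343250)(54.6) + (0.939244)(383.1) = 341.08 m.
1° of latitude spans πR/180 = 111195 m; at latitude φ, 1° of longitude spans that × cos φ = 98935.8 m, so Δλ = 341.08 / 98935.8 × 3600 = 12.411″.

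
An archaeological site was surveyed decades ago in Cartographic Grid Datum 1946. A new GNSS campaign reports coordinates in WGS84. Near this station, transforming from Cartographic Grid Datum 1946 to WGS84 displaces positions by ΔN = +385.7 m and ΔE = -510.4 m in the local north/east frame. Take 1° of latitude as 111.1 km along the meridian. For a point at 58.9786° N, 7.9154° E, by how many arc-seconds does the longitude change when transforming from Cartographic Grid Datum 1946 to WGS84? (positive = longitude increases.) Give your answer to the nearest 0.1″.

Δλ = -32.1″

At latitude 58.9786°, cos φ = 0.515358.
1° of longitude at this latitude = 111.1 × cos φ = 57.26 km, so Δλ = -510.4 / 57256.3 = -0.0089143° = -32.091″.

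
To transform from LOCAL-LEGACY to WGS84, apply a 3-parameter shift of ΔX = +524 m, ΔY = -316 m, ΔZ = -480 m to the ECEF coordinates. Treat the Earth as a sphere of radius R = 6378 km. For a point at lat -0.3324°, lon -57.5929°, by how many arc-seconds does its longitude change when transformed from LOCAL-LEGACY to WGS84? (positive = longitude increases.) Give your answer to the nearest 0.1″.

Δλ = 8.8″

sin φ = -0.005801, cos φ = 0.999983, sin λ = -0.844262, cos λ = 0.535931.
East component: ΔE = −sin λ·ΔX + cos λ·ΔY = −(-0.844262)(524) + (0.535931)(-316) = 273.04 m.
1° of latitude spans πR/180 = 111317 m; at latitude φ, 1° of longitude spans that × cos φ = 111315.2 m, so Δλ = 273.04 / 111315.2 × 3600 = 8.830″.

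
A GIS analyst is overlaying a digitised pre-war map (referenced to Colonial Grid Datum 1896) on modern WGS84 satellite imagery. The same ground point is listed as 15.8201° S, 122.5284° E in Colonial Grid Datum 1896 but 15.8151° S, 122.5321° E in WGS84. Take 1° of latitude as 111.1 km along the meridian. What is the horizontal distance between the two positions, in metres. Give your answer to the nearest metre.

Δφ = -15.8151° − -15.8201° = +0.0050°; Δλ = 122.5321° − 122.5284° = +0.0037°.
ΔN = Δφ × 111100 = 555.5 m; ΔE = Δλ × 111100 × cos(-15.8201°) = +0.0037 × 111100 × 0.962122 = 395.5 m.
Distance = √(ΔE² + ΔN²) = √(395.5² + 555.5²) = 681.9 m.

682 m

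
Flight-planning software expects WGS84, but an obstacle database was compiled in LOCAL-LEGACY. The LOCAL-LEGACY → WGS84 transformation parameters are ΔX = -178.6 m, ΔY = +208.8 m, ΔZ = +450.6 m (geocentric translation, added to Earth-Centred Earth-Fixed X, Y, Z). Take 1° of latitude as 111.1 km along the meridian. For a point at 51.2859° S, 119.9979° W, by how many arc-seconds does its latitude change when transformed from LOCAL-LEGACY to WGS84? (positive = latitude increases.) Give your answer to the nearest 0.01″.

Δφ = 6.82″

sin φ = -0.780277, cos φ = 0.625435, sin λ = -0.866044, cos λ = -0.499968.
North component: ΔN = −sin φ cos λ·ΔX − sin φ sin λ·ΔY + cos φ·ΔZ = −(-0.780277)(-0.499968)(-178.6) − (-0.780277)(-0.866044)(208.8) + (0.625435)(450.6) = 210.40 m.
1° of latitude spans 111100 m, so Δφ = 210.40 / 111100 × 3600 = 6.818″.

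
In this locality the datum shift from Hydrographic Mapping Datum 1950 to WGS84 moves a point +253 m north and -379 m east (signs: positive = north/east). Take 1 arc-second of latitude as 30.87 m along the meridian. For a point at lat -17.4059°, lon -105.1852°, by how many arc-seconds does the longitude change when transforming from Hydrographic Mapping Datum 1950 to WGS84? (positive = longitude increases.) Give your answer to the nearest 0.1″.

At latitude -17.4059°, cos φ = 0.954210.
1″ of longitude at this latitude = 30.87 × cos φ = 29.4564 m, so Δλ = -379.0 / 29.4564 = -12.866″.

Δλ = -12.9″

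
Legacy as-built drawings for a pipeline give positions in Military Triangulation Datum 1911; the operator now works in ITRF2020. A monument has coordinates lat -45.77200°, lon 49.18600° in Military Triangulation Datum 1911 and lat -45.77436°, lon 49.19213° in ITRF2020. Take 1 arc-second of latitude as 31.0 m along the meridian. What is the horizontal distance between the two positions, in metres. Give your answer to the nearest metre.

545 m

Δφ = -45.77436° − -45.77200° = -0.00236°; Δλ = 49.19213° − 49.18600° = +0.00613°.
1° of latitude = 3600 × 31.00 = 111600 m.
ΔN = Δφ × 111600 = -263.4 m; ΔE = Δλ × 111600 × cos(-45.77200°) = +0.00613 × 111600 × 0.697515 = 477.2 m.
Distance = √(ΔE² + ΔN²) = √(477.2² + (-263.4)²) = 545.0 m.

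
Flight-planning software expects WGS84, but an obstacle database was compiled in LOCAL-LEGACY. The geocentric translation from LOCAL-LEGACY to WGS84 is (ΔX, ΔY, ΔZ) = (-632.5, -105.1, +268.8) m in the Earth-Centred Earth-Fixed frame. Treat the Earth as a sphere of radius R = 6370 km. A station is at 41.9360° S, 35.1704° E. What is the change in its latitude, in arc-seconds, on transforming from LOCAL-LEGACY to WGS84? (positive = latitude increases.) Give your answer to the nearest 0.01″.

Δφ = -6.02″

sin φ = -0.668300, cos φ = 0.743892, sin λ = 0.576010, cos λ = 0.817443.
North component: ΔN = −sin φ cos λ·ΔX − sin φ sin λ·ΔY + cos φ·ΔZ = −(-0.668300)(0.817443)(-632.5) − (-0.668300)(0.576010)(-105.1) + (0.743892)(268.8) = -186.03 m.
1° of latitude spans πR/180 = 111177 m, so Δφ = -186.03 / 111177 × 3600 = -6.024″.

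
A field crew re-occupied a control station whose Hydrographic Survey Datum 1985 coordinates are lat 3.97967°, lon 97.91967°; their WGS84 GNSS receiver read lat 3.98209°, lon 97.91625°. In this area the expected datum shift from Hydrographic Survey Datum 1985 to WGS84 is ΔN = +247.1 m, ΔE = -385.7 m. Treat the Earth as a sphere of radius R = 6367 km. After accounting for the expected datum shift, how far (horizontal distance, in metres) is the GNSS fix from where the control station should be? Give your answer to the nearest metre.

Observed coordinate differences: Δφ = +0.00242°, Δλ = -0.00342°.
Converting to metres (1° lat = 111125 m, cos φ = 0.997589): observed ΔN = 268.9 m, observed ΔE = -379.1 m.
Subtracting the expected shift leaves a residual of 268.9 − (247.1) = 21.8 m north and -379.1 − (-385.7) = 6.6 m east.
Residual distance = √(21.8² + 6.6²) = 22.8 m.

23 m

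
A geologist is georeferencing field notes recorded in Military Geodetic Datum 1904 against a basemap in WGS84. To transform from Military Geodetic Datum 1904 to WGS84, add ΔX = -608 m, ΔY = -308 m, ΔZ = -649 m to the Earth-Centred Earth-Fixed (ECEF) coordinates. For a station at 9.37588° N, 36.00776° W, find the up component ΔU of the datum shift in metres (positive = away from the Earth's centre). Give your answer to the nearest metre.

The local up (radial) axis is (cos φ cos λ, cos φ sin λ, sin φ), giving ΔU = -485.263 + 178.653 − 105.729 = -412.34 m.

ΔU = -412 m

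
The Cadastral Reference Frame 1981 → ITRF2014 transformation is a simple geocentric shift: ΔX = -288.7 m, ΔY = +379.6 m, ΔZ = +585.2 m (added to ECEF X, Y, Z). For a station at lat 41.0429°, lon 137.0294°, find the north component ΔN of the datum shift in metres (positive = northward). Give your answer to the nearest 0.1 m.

The local north axis is (−sin φ cos λ, −sin φ sin λ, cos φ), giving ΔN = -138.707 − 169.898 + 441.368 = 132.76 m.

ΔN = 132.8 m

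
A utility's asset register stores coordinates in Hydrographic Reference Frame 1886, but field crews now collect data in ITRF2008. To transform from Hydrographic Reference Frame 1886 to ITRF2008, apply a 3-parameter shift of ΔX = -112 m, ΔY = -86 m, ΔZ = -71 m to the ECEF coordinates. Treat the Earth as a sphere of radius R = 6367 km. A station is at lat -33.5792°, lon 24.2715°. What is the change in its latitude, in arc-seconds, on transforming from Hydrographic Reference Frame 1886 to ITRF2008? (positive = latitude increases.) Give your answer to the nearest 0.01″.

Δφ = -4.38″

sin φ = -0.553089, cos φ = 0.833122, sin λ = 0.411061, cos λ = 0.911608.
North component: ΔN = −sin φ cos λ·ΔX − sin φ sin λ·ΔY + cos φ·ΔZ = −(-0.553089)(0.911608)(-112) − (-0.553089)(0.411061)(-86) + (0.833122)(-71) = -135.17 m.
1° of latitude spans πR/180 = 111125 m, so Δφ = -135.17 / 111125 × 3600 = -4.379″.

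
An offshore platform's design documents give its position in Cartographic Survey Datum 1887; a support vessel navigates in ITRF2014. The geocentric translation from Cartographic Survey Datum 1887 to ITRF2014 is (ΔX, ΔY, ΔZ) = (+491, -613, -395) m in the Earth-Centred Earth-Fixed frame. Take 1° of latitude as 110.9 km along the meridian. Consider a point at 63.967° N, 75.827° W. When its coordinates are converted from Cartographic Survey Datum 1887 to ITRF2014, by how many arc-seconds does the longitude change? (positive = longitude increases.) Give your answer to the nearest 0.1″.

sin φ = 0.898541, cos φ = 0.438889, sin λ = -0.969561, cos λ = 0.244851.
East component: ΔE = −sin λ·ΔX + cos λ·ΔY = −(-0.969561)(491) + (0.244851)(-613) = 325.96 m.
1° of latitude spans 110900 m; at latitude φ, 1° of longitude spans that × cos φ = 48672.8 m, so Δλ = 325.96 / 48672.8 × 3600 = 24.109″.

Δλ = 24.1″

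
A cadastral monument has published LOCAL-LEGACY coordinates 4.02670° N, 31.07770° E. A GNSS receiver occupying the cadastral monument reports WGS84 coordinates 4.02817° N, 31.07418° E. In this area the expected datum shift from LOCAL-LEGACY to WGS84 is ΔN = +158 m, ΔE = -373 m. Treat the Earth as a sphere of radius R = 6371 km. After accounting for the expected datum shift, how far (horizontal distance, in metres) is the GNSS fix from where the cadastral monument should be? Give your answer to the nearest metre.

18 m

Observed coordinate differences: Δφ = +0.00147°, Δλ = -0.00352°.
Converting to metres (1° lat = 111195 m, cos φ = 0.997531): observed ΔN = 163.5 m, observed ΔE = -390.4 m.
Subtracting the expected shift leaves a residual of 163.5 − (158) = 5.5 m north and -390.4 − (-373) = -17.4 m east.
Residual distance = √(5.5² + (-17.4)²) = 18.3 m.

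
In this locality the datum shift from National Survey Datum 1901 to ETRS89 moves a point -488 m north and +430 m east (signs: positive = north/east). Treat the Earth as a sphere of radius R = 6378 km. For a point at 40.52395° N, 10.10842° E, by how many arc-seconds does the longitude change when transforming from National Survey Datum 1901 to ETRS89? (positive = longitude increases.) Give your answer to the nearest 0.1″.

At latitude 40.52395°, cos φ = 0.760134.
One radian of longitude at latitude φ spans R cos φ, so Δλ = ΔE / (R cos φ) = 430.0 / (6378000 × 0.760134) = 8.8694e-05 rad = 18.294″.

Δλ = 18.3″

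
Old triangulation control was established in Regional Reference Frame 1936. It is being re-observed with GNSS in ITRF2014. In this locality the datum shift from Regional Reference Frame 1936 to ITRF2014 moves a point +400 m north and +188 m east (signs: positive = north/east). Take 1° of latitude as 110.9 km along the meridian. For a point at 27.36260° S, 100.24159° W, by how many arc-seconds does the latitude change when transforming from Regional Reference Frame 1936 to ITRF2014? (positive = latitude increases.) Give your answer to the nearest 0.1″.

Δφ = 13.0″

1° of latitude = 110.9 km, so Δφ = 400.0 / 110900 = 0.0036069° = 12.985″.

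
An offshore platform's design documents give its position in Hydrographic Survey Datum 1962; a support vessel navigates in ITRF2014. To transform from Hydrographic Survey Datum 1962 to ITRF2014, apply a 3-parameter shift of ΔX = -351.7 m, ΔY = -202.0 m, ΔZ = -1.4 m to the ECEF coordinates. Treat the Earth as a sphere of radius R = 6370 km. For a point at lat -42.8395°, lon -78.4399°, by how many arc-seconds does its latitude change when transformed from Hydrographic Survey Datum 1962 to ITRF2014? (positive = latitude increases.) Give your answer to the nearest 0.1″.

Δφ = 2.8″

sin φ = -0.679947, cos φ = 0.733261, sin λ = -0.979715, cos λ = 0.200396.
North component: ΔN = −sin φ cos λ·ΔX − sin φ sin λ·ΔY + cos φ·ΔZ = −(-0.679947)(0.200396)(-351.7) − (-0.679947)(-0.979715)(-202.0) + (0.733261)(-1.4) = 85.61 m.
1° of latitude spans πR/180 = 111177 m, so Δφ = 85.61 / 111177 × 3600 = 2.772″.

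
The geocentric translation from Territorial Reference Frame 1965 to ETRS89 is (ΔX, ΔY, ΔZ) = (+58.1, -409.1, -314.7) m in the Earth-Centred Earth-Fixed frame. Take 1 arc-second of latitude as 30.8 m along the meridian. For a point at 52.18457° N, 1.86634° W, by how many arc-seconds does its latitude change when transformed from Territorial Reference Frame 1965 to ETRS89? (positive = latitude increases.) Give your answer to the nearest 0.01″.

sin φ = 0.789990, cos φ = 0.613120, sin λ = -0.032568, cos λ = 0.999470.
North component: ΔN = −sin φ cos λ·ΔX − sin φ sin λ·ΔY + cos φ·ΔZ = −(0.789990)(0.999470)(58.1) − (0.789990)(-0.032568)(-409.1) + (0.613120)(-314.7) = -249.35 m.
1° of latitude spans 3600 × 30.80 = 110880 m, so Δφ = -249.35 / 110880 × 3600 = -8.096″.

Δφ = -8.10″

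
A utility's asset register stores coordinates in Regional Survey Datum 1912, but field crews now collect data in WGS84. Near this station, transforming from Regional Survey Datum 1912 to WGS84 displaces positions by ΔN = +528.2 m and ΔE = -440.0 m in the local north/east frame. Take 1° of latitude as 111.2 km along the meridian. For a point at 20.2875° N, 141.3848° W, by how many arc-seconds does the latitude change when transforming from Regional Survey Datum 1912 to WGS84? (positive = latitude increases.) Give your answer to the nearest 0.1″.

Δφ = 17.1″

1° of latitude = 111.2 km, so Δφ = 528.2 / 111200 = 0.0047500° = 17.100″.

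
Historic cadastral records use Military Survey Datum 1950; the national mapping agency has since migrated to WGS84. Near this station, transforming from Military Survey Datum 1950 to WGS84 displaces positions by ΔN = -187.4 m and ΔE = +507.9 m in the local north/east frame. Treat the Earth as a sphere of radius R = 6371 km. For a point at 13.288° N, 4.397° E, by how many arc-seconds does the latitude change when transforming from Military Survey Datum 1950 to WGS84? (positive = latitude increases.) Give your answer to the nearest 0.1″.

Δφ = -6.1″

On a sphere of radius R, 1 rad of latitude = R, so Δφ = ΔN / R = -187.4 / 6371000 = -2.9415e-05 rad = -6.067″.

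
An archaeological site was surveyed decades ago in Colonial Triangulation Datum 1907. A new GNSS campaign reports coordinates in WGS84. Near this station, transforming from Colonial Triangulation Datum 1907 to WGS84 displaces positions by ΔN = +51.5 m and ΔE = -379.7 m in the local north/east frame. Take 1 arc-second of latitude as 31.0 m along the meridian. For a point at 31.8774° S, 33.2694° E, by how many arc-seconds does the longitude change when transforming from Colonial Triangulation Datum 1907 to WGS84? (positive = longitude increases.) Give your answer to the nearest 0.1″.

At latitude -31.8774°, cos φ = 0.849180.
1″ of longitude at this latitude = 31.00 × cos φ = 26.3246 m, so Δλ = -379.7 / 26.3246 = -14.424″.

Δλ = -14.4″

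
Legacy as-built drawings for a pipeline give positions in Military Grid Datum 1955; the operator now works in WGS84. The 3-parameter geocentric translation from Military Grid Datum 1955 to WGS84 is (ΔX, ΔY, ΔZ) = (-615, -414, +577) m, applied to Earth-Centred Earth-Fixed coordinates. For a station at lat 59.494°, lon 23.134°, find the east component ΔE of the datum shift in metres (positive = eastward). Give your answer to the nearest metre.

ΔE = -139 m

At φ = 59.494°, λ = 23.134°: sin φ = 0.861576, cos φ = 0.507629, sin λ = 0.392883, cos λ = 0.919589.
ΔE = −sin λ·ΔX + cos λ·ΔY = −(0.392883)·(-615) + (0.919589)·(-414) = -139.09 m.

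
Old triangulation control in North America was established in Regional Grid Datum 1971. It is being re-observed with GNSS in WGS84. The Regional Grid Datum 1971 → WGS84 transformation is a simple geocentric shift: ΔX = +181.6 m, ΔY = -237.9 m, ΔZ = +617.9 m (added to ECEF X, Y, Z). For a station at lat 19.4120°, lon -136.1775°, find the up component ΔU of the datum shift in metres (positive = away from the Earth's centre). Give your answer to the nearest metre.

ΔU = 237 m

The local up (radial) axis is (cos φ cos λ, cos φ sin λ, sin φ), giving ΔU = -123.574 + 155.364 + 205.364 = 237.15 m.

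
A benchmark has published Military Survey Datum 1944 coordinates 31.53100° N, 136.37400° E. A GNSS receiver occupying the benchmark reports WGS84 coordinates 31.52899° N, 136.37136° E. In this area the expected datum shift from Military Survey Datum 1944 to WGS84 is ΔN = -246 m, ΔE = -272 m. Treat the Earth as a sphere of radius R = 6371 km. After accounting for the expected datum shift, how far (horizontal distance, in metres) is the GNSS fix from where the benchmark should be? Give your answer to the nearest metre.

Observed coordinate differences: Δφ = -0.00201°, Δλ = -0.00264°.
Converting to metres (1° lat = 111195 m, cos φ = 0.852357): observed ΔN = -223.5 m, observed ΔE = -250.2 m.
Subtracting the expected shift leaves a residual of -223.5 − (-246) = 22.5 m north and -250.2 − (-272) = 21.8 m east.
Residual distance = √(22.5² + 21.8²) = 31.3 m.

31 m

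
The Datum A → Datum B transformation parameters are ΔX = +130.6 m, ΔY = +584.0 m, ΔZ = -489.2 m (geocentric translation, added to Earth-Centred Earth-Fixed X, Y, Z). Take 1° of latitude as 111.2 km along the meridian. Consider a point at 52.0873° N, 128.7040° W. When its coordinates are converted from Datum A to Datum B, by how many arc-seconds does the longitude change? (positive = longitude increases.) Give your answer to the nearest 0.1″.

sin φ = 0.788948, cos φ = 0.614460, sin λ = -0.780387, cos λ = -0.625297.
East component: ΔE = −sin λ·ΔX + cos λ·ΔY = −(-0.780387)(130.6) + (-0.625297)(584.0) = -263.26 m.
1° of latitude spans 111200 m; at latitude φ, 1° of longitude spans that × cos φ = 68328.0 m, so Δλ = -263.26 / 68328.0 × 3600 = -13.870″.

Δλ = -13.9″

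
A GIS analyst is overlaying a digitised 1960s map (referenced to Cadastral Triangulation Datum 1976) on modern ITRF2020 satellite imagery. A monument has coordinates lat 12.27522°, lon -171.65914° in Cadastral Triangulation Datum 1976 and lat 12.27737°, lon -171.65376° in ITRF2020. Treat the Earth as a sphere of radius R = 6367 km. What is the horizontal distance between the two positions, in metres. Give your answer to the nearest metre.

631 m

Δφ = 12.27737° − 12.27522° = +0.00215°; Δλ = -171.65376° − -171.65914° = +0.00538°.
1° along a meridian = πR/180 = 111125 m.
ΔN = Δφ × 111125 = 238.9 m; ΔE = Δλ × 111125 × cos(12.27522°) = +0.00538 × 111125 × 0.977138 = 584.2 m.
Distance = √(ΔE² + ΔN²) = √(584.2² + 238.9²) = 631.2 m.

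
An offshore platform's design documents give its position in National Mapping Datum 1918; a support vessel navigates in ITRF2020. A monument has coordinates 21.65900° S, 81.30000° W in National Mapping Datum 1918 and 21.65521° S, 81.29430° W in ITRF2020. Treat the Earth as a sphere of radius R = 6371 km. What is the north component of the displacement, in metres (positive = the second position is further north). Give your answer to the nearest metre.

Δφ = -21.65521° − -21.65900° = +0.00379°; Δλ = -81.29430° − -81.30000° = +0.00570°.
1° along a meridian = πR/180 = 111195 m.
ΔN = Δφ × 111195 = 421.4 m; ΔE = Δλ × 111195 × cos(-21.65900°) = +0.00570 × 111195 × 0.929397 = 589.1 m.

ΔN = 421 m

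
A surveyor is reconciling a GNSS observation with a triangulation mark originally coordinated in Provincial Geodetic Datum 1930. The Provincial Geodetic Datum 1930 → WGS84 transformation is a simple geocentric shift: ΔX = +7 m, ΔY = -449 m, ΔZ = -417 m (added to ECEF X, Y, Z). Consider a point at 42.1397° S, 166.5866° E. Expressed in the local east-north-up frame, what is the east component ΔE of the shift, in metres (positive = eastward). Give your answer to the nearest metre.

ΔE = 435 m

The local east axis at (φ, λ) is (−sin λ, cos λ, 0), so ΔE = −sin(166.5866°)·7 + cos(166.5866°)·(-449) = 435.13 m.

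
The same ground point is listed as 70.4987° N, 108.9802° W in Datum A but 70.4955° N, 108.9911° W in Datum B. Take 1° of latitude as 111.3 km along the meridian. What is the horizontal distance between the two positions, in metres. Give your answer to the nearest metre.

539 m

Δφ = 70.4955° − 70.4987° = -0.0032°; Δλ = -108.9911° − -108.9802° = -0.0109°.
ΔN = Δφ × 111300 = -356.2 m; ΔE = Δλ × 111300 × cos(70.4987°) = -0.0109 × 111300 × 0.333828 = -405.0 m.
Distance = √(ΔE² + ΔN²) = √((-405.0)² + (-356.2)²) = 539.3 m.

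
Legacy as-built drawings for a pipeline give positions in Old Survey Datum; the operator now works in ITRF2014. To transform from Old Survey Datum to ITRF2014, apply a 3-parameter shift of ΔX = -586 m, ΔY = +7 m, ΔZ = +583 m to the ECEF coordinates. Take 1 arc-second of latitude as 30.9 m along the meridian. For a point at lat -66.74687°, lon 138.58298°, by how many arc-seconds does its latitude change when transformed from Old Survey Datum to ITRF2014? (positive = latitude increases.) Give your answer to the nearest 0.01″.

Δφ = 20.65″

sin φ = -0.918770, cos φ = 0.394794, sin λ = 0.661535, cos λ = -0.749915.
North component: ΔN = −sin φ cos λ·ΔX − sin φ sin λ·ΔY + cos φ·ΔZ = −(-0.918770)(-0.749915)(-586) − (-0.918770)(0.661535)(7) + (0.394794)(583) = 638.17 m.
1° of latitude spans 3600 × 30.90 = 111240 m, so Δφ = 638.17 / 111240 × 3600 = 20.653″.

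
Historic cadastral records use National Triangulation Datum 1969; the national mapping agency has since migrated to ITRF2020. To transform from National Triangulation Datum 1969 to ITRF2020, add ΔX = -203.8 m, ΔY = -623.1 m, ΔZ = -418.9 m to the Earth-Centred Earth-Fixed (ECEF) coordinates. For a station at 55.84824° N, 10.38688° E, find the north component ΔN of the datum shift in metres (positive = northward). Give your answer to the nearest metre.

At φ = 55.84824°, λ = 10.38688°: sin φ = 0.827554, cos φ = 0.561387, sin λ = 0.180294, cos λ = 0.983613.
ΔN = −sin φ cos λ·ΔX − sin φ sin λ·ΔY + cos φ·ΔZ = −(0.827554)(0.983613)(-203.8) − (0.827554)(0.180294)(-623.1) + (0.561387)(-418.9) = 23.69 m.

ΔN = 24 m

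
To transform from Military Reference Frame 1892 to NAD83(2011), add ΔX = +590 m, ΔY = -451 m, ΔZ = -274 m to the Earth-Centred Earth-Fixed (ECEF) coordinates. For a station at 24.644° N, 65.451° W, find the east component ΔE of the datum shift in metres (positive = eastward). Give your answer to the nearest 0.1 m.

ΔE = 349.3 m

The local east axis at (φ, λ) is (−sin λ, cos λ, 0), so ΔE = −sin(-65.451°)·590 + cos(-65.451°)·(-451) = 349.29 m.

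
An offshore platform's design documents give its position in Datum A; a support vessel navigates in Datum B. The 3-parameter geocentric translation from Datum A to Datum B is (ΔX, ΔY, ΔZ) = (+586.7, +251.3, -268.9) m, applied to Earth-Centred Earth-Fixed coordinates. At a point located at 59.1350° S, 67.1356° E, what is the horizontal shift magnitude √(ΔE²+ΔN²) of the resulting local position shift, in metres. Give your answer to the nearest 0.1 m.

511.9 m

The local east axis at (φ, λ) is (−sin λ, cos λ, 0), so ΔE = −sin(67.1356°)·586.7 + cos(67.1356°)·251.3 = -442.96 m.
The local north axis is (−sin φ cos λ, −sin φ sin λ, cos φ), giving ΔN = 195.679 + 198.761 − 137.950 = 256.49 m.
Horizontal magnitude = √(ΔE² + ΔN²) = √((-442.96)² + 256.49²) = 511.86 m.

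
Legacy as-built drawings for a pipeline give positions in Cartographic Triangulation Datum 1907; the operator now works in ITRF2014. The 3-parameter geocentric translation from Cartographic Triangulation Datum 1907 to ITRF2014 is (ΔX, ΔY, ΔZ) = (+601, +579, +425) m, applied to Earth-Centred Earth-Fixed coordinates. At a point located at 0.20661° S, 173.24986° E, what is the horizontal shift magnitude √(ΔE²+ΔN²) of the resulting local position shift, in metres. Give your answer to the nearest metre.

At φ = -0.20661°, λ = 173.24986°: sin φ = -0.003606, cos φ = 0.999993, sin λ = 0.117540, cos λ = -0.993068.
ΔE = −sin λ·ΔX + cos λ·ΔY = −(0.117540)·(601) + (-0.993068)·(579) = -645.63 m.
ΔN = −sin φ cos λ·ΔX − sin φ sin λ·ΔY + cos φ·ΔZ = −(-0.003606)(-0.993068)(601) − (-0.003606)(0.117540)(579) + (0.999993)(425) = 423.09 m.
Horizontal magnitude = √(ΔE² + ΔN²) = √((-645.63)² + 423.09²) = 771.91 m.

772 m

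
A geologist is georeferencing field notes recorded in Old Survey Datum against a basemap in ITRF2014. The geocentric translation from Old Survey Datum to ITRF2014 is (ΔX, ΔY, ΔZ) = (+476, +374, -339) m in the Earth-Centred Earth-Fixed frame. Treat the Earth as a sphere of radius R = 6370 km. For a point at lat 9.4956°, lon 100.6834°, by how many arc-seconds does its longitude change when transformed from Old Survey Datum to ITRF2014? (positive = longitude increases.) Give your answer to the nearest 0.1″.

sin φ = 0.164972, cos φ = 0.986298, sin λ = 0.982667, cos λ = -0.185382.
East component: ΔE = −sin λ·ΔX + cos λ·ΔY = −(0.982667)(476) + (-0.185382)(374) = -537.08 m.
1° of latitude spans πR/180 = 111177 m; at latitude φ, 1° of longitude spans that × cos φ = 109654.2 m, so Δλ = -537.08 / 109654.2 × 3600 = -17.633″.

Δλ = -17.6″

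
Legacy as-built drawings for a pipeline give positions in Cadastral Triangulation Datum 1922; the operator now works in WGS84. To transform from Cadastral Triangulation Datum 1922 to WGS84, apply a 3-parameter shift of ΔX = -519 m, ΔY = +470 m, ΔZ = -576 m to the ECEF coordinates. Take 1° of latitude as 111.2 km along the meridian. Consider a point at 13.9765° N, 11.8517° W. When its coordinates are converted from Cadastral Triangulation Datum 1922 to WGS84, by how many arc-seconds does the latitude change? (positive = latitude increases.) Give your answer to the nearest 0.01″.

sin φ = 0.241524, cos φ = 0.970395, sin λ = -0.205379, cos λ = 0.978682.
North component: ΔN = −sin φ cos λ·ΔX − sin φ sin λ·ΔY + cos φ·ΔZ = −(0.241524)(0.978682)(-519) − (0.241524)(-0.205379)(470) + (0.970395)(-576) = -412.95 m.
1° of latitude spans 111200 m, so Δφ = -412.95 / 111200 × 3600 = -13.369″.

Δφ = -13.37″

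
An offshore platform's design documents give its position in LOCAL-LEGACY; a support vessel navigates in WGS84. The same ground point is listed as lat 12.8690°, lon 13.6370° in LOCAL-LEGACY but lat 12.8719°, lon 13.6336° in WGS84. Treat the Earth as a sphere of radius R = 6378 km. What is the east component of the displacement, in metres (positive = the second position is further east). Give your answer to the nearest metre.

ΔE = -369 m

Δφ = 12.8719° − 12.8690° = +0.0029°; Δλ = 13.6336° − 13.6370° = -0.0034°.
1° along a meridian = πR/180 = 111317 m.
ΔN = Δφ × 111317 = 322.8 m; ΔE = Δλ × 111317 × cos(12.8690°) = -0.0034 × 111317 × 0.974882 = -369.0 m.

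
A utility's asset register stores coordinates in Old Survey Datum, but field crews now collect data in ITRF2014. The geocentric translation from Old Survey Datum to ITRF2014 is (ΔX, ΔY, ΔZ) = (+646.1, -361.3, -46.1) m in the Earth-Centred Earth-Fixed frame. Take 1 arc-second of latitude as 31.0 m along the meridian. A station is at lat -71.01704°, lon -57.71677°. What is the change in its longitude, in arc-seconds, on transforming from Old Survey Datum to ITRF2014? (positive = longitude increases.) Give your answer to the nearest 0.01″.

Δλ = 35.03″

sin φ = -0.945615, cos φ = 0.325287, sin λ = -0.845418, cos λ = 0.534105.
East component: ΔE = −sin λ·ΔX + cos λ·ΔY = −(-0.845418)(646.1) + (0.534105)(-361.3) = 353.25 m.
1° of latitude spans 3600 × 31.00 = 111600 m; at latitude φ, 1° of longitude spans that × cos φ = 36302.0 m, so Δλ = 353.25 / 36302.0 × 3600 = 35.031″.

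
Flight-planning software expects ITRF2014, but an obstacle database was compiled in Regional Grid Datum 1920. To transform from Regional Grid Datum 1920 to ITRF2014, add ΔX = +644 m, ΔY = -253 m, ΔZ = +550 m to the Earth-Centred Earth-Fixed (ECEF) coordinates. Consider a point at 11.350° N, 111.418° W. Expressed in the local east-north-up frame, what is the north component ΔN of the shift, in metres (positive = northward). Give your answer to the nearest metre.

At φ = 11.350°, λ = -111.418°: sin φ = 0.196802, cos φ = 0.980443, sin λ = -0.930941, cos λ = -0.365169.
ΔN = −sin φ cos λ·ΔX − sin φ sin λ·ΔY + cos φ·ΔZ = −(0.196802)(-0.365169)(644) − (0.196802)(-0.930941)(-253) + (0.980443)(550) = 539.17 m.

ΔN = 539 m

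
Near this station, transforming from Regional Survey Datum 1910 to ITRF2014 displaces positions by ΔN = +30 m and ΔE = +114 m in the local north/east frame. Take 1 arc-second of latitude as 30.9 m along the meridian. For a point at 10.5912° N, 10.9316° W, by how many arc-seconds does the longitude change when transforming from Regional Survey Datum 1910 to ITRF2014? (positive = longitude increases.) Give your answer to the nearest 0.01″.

Δλ = 3.75″

At latitude 10.5912°, cos φ = 0.982964.
1″ of longitude at this latitude = 30.90 × cos φ = 30.3736 m, so Δλ = 114.0 / 30.3736 = 3.753″.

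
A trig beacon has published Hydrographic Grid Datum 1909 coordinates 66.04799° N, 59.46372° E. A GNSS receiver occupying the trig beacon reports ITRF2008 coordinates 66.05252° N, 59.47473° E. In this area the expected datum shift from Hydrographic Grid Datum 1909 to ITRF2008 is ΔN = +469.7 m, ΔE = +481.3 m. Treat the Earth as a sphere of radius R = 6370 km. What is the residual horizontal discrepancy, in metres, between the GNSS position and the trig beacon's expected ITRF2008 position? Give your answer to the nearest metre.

37 m

Observed coordinate differences: Δφ = +0.00453°, Δλ = +0.01101°.
Converting to metres (1° lat = 111177 m, cos φ = 0.405971): observed ΔN = 503.6 m, observed ΔE = 496.9 m.
Subtracting the expected shift leaves a residual of 503.6 − (469.7) = 33.9 m north and 496.9 − (481.3) = 15.6 m east.
Residual distance = √(33.9² + 15.6²) = 37.4 m.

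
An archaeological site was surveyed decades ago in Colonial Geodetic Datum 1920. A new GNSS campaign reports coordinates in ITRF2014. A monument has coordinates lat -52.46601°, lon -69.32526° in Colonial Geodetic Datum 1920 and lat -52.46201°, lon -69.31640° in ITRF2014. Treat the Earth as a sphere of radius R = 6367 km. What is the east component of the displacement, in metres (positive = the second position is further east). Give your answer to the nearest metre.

ΔE = 600 m

Δφ = -52.46201° − -52.46601° = +0.00400°; Δλ = -69.31640° − -69.32526° = +0.00886°.
1° along a meridian = πR/180 = 111125 m.
ΔN = Δφ × 111125 = 444.5 m; ΔE = Δλ × 111125 × cos(-52.46601°) = +0.00886 × 111125 × 0.609232 = 599.8 m.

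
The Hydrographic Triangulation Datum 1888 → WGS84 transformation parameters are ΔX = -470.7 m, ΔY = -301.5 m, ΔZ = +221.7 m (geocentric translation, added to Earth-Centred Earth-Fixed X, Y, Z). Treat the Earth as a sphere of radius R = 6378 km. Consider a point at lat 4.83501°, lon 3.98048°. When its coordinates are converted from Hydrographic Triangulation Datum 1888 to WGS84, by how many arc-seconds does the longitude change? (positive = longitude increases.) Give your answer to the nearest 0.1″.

Δλ = -8.7″

sin φ = 0.084287, cos φ = 0.996442, sin λ = 0.069417, cos λ = 0.997588.
East component: ΔE = −sin λ·ΔX + cos λ·ΔY = −(0.069417)(-470.7) + (0.997588)(-301.5) = -268.10 m.
1° of latitude spans πR/180 = 111317 m; at latitude φ, 1° of longitude spans that × cos φ = 110921.0 m, so Δλ = -268.10 / 110921.0 × 3600 = -8.701″.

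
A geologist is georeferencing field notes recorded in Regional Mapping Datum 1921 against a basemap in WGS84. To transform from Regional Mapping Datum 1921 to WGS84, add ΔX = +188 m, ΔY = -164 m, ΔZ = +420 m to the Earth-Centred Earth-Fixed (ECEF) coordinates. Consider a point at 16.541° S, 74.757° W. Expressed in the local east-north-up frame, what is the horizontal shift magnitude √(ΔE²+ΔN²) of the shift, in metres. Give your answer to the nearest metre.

At φ = -16.541°, λ = -74.757°: sin φ = -0.284701, cos φ = 0.958616, sin λ = -0.964819, cos λ = 0.262913.
ΔE = −sin λ·ΔX + cos λ·ΔY = −(-0.964819)·(188) + (0.262913)·(-164) = 138.27 m.
ΔN = −sin φ cos λ·ΔX − sin φ sin λ·ΔY + cos φ·ΔZ = −(-0.284701)(0.262913)(188) − (-0.284701)(-0.964819)(-164) + (0.958616)(420) = 461.74 m.
Horizontal magnitude = √(ΔE² + ΔN²) = √(138.27² + 461.74²) = 482.00 m.

482 m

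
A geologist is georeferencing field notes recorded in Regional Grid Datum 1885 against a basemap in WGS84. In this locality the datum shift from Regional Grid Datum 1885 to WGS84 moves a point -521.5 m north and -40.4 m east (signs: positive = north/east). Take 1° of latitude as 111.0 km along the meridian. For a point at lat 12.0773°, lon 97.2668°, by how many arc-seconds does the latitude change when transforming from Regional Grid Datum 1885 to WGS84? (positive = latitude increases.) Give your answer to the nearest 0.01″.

Δφ = -16.91″

1° of latitude = 111.0 km, so Δφ = -521.5 / 111000 = -0.0046982° = -16.914″.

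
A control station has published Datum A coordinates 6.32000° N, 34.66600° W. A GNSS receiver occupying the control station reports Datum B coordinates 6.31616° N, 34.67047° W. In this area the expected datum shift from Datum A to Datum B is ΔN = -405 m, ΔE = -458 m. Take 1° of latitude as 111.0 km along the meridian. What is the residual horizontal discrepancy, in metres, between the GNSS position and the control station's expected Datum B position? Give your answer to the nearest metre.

41 m

Observed coordinate differences: Δφ = -0.00384°, Δλ = -0.00447°.
Converting to metres (1° lat = 111000 m, cos φ = 0.993923): observed ΔN = -426.2 m, observed ΔE = -493.2 m.
Subtracting the expected shift leaves a residual of -426.2 − (-405) = -21.2 m north and -493.2 − (-458) = -35.2 m east.
Residual distance = √((-21.2)² + (-35.2)²) = 41.1 m.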